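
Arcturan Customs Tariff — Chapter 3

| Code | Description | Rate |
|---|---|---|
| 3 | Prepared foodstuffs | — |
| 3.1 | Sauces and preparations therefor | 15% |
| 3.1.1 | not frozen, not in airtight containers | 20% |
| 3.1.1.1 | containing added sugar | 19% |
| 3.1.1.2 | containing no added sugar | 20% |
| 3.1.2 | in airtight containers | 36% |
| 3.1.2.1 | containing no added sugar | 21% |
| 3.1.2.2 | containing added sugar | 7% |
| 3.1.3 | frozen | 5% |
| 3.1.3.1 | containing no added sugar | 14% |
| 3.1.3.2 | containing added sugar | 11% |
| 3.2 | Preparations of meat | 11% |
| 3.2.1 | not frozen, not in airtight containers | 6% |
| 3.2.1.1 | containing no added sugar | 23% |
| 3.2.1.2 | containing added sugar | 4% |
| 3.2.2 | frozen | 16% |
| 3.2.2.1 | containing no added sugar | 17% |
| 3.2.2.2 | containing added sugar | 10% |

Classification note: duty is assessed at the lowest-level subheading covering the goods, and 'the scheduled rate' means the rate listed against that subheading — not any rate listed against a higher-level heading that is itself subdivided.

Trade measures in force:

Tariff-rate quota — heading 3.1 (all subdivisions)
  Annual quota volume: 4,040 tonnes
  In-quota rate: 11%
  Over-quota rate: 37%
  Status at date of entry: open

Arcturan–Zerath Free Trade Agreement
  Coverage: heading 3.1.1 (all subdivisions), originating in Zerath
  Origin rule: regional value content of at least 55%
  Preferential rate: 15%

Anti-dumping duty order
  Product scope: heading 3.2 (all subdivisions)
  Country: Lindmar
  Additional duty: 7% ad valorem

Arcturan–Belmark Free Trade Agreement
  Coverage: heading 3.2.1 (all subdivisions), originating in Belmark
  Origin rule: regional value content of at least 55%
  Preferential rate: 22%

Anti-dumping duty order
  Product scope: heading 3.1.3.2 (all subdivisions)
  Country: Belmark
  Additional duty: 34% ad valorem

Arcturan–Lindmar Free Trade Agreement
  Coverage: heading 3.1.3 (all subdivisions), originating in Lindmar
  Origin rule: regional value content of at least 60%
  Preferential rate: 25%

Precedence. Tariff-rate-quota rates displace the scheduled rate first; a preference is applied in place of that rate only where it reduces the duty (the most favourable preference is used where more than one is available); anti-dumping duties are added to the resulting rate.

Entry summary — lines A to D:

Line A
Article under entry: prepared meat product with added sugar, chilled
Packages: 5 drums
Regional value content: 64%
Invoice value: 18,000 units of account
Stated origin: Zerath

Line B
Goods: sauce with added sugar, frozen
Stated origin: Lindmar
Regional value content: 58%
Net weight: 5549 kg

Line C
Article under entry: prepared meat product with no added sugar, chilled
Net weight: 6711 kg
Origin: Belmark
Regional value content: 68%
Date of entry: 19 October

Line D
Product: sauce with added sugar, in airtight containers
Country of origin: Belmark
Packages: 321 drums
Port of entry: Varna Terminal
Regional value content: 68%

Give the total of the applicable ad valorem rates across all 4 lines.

Line A: prepared meat product → 3.2; chilled → 3.2.1; with added sugar → 3.2.1.2. Scheduled 4%. Zerath agreement on 3.1.1: 3.2.1.2 not covered. → 4%.
Line B: sauce → 3.1; frozen → 3.1.3; with added sugar → 3.1.3.2. Scheduled 11%. quota on 3.1 open → in-quota 11%; Lindmar agreement on 3.1.3: RVC < 60%. → 11%.
Line C: prepared meat product → 3.2; chilled → 3.2.1; with no added sugar → 3.2.1.1. Scheduled 23%. Belmark agreement on 3.2.1: RVC ≥ 55% → 22% available; preferential 22%. → 22%.
Line D: sauce → 3.1; in airtight containers → 3.1.2; with added sugar → 3.1.2.2. Scheduled 7%. quota on 3.1 open → in-quota 11%; Belmark agreement on 3.2.1: 3.1.2.2 not covered. → 11%.
Sum: 4% + 11% + 22% + 11% = 48%.

48%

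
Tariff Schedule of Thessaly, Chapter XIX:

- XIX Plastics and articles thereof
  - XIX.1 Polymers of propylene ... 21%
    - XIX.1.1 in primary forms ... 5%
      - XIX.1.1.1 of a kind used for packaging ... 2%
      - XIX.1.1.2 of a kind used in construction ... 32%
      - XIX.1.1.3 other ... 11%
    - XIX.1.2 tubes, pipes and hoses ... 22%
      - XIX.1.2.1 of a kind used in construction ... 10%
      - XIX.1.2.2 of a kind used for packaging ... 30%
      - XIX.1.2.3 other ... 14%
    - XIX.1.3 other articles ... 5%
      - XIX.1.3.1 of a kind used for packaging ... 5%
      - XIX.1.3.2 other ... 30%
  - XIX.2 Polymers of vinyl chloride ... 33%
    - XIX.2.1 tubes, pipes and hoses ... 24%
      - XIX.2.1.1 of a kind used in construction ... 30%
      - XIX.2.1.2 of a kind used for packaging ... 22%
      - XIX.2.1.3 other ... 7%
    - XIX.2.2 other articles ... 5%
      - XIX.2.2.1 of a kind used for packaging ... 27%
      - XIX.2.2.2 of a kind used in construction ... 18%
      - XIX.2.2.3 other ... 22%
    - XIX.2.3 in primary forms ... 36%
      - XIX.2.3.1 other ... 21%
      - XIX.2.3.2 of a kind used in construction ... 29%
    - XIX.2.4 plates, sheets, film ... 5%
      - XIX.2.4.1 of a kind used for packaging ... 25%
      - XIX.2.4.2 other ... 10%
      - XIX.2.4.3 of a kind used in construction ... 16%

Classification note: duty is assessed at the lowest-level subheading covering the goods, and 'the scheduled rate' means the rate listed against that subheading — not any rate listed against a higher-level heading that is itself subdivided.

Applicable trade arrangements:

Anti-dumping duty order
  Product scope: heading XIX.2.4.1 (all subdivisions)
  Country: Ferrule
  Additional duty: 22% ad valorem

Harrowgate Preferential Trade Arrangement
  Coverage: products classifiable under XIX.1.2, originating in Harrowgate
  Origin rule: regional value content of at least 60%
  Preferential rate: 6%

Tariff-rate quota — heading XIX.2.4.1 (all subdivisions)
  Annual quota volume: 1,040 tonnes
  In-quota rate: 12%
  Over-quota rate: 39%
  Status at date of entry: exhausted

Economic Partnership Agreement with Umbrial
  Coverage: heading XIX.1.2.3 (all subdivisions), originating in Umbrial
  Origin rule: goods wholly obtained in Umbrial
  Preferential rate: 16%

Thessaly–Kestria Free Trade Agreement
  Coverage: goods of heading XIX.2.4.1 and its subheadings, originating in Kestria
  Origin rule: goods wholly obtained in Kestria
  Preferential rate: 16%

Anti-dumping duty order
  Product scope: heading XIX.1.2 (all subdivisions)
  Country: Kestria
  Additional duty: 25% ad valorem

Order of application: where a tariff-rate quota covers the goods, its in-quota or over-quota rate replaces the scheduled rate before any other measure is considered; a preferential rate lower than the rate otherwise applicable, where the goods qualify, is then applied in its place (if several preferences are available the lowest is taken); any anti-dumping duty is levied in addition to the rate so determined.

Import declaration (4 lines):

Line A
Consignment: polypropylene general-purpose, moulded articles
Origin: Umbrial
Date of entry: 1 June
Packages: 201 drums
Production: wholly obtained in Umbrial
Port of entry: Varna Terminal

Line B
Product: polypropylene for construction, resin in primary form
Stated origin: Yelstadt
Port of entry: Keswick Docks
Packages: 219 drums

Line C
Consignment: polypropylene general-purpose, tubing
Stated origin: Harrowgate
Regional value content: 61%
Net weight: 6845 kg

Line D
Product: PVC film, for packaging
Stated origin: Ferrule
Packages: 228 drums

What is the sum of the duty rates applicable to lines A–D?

129%

Line A: polypropylene → XIX.1; moulded articles → XIX.1.3; general-purpose → XIX.1.3.2. Scheduled 30%. Umbrial agreement on XIX.1.2.3: XIX.1.3.2 not covered. → 30%.
Line B: polypropylene → XIX.1; resin in primary form → XIX.1.1; for construction → XIX.1.1.2. Scheduled 32%. No special measure applies. → 32%.
Line C: polypropylene → XIX.1; tubing → XIX.1.2; general-purpose → XIX.1.2.3. Scheduled 14%. Harrowgate agreement on XIX.1.2: RVC ≥ 60% → 6% available; preferential 6%. → 6%.
Line D: PVC → XIX.2; film → XIX.2.4; for packaging → XIX.2.4.1. Scheduled 25%. quota on XIX.2.4.1 exhausted → over-quota 39%; anti-dumping (Ferrule, XIX.2.4.1): +22%; total 39% + 22% = 61%. → 61%.
Sum: 30% + 32% + 6% + 61% = 129%.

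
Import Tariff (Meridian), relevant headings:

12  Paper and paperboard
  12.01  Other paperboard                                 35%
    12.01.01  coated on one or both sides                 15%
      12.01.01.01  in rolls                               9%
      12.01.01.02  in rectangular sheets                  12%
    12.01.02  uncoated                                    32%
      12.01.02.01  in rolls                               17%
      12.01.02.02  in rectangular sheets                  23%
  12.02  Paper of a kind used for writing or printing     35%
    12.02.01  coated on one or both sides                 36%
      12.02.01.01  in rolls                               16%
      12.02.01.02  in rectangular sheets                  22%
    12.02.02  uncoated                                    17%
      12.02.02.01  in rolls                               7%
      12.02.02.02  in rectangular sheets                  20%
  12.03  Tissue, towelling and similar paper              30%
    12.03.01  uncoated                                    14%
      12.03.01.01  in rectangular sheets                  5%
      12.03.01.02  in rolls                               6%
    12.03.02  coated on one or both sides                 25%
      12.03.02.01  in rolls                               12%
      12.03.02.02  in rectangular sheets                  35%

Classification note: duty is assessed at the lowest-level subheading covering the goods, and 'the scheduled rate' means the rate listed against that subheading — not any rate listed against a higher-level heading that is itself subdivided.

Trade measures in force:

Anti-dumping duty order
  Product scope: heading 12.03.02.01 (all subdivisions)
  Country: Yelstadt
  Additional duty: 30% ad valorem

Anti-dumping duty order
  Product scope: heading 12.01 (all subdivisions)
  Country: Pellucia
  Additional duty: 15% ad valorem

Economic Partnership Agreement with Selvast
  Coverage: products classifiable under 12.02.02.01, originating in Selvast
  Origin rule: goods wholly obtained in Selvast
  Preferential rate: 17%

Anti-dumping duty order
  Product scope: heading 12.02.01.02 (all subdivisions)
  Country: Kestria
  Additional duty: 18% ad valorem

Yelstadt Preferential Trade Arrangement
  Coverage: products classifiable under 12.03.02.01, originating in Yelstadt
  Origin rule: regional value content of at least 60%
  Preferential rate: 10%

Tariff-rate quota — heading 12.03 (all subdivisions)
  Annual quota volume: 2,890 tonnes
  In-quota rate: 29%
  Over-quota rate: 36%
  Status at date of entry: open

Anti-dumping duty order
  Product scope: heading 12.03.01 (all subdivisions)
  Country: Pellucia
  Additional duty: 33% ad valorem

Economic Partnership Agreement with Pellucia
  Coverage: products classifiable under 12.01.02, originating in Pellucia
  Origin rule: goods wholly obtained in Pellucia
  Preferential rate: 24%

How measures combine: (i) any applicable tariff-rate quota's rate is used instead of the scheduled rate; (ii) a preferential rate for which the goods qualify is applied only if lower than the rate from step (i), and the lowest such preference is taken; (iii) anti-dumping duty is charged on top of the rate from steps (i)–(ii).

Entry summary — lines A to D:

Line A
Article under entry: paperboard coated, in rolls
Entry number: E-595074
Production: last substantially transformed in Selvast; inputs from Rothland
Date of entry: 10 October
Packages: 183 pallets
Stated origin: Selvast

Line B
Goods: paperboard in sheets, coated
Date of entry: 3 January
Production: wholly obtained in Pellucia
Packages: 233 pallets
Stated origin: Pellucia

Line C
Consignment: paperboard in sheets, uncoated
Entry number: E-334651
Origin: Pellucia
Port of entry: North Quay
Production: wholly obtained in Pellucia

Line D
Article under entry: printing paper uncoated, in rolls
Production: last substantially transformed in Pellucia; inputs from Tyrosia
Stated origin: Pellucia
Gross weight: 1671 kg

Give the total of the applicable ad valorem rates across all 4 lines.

81%

Line A: paperboard → 12.01; coated → 12.01.01; in rolls → 12.01.01.01. Scheduled 9%. Selvast agreement on 12.02.02.01: 12.01.01.01 not covered. → 9%.
Line B: paperboard → 12.01; coated → 12.01.01; in sheets → 12.01.01.02. Scheduled 12%. Pellucia agreement on 12.01.02: 12.01.01.02 not covered; anti-dumping (Pellucia, 12.01): +15%; total 12% + 15% = 27%. → 27%.
Line C: paperboard → 12.01; uncoated → 12.01.02; in sheets → 12.01.02.02. Scheduled 23%. Pellucia agreement on 12.01.02: wholly obtained → 24% available; preference 24% not lower than 23% → no reduction; anti-dumping (Pellucia, 12.01): +15%; total 23% + 15% = 38%. → 38%.
Line D: printing paper → 12.02; uncoated → 12.02.02; in rolls → 12.02.02.01. Scheduled 7%. Pellucia agreement on 12.01.02: 12.02.02.01 not covered. → 7%.
Sum: 9% + 27% + 38% + 7% = 81%.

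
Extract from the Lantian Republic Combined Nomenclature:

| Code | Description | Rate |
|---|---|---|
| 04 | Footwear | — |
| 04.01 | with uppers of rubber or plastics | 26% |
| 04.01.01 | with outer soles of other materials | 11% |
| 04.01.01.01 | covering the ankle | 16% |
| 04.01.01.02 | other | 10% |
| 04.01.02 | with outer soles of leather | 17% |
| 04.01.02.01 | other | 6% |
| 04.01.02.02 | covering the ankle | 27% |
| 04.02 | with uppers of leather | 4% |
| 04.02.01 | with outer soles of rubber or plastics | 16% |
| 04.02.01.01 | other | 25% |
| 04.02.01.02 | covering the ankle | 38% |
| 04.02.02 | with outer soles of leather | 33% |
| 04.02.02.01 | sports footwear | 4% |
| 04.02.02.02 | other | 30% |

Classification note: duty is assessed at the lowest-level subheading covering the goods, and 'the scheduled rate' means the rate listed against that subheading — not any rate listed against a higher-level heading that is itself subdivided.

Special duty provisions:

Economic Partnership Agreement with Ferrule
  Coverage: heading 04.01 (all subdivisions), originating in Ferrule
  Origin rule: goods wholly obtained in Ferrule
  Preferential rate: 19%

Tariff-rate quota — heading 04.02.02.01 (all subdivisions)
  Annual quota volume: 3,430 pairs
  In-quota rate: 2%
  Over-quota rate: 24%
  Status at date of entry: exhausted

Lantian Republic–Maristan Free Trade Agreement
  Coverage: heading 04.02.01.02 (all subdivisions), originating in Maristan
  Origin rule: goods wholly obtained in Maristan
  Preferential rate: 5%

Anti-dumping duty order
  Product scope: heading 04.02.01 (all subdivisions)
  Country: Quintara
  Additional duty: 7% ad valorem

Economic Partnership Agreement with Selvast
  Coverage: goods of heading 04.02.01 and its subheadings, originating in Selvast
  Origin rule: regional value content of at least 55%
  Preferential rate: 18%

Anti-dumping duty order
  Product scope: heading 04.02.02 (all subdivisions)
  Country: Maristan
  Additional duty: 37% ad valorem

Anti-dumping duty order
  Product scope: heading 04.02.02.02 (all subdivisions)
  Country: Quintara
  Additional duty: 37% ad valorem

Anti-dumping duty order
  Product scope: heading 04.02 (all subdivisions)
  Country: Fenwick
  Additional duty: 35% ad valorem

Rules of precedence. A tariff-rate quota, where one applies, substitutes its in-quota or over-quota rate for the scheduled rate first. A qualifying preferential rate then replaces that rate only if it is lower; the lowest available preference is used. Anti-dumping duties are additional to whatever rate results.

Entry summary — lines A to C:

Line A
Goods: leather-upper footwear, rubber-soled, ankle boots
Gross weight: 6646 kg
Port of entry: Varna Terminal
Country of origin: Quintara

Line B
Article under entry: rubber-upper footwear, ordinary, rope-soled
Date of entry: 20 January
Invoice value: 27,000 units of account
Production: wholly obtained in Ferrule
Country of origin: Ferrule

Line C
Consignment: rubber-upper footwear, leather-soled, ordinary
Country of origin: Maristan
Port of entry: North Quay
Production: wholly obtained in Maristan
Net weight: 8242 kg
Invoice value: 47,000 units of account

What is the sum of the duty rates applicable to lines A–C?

Line A: leather-upper → 04.02; rubber-soled → 04.02.01; ankle boots → 04.02.01.02. Scheduled 38%. anti-dumping (Quintara, 04.02.01): +7%; total 38% + 7% = 45%. → 45%.
Line B: rubber-upper → 04.01; rope-soled → 04.01.01; ordinary → 04.01.01.02. Scheduled 10%. Ferrule agreement on 04.01: wholly obtained → 19% available; preference 19% not lower than 10% → no reduction. → 10%.
Line C: rubber-upper → 04.01; leather-soled → 04.01.02; ordinary → 04.01.02.01. Scheduled 6%. Maristan agreement on 04.02.01.02: 04.01.02.01 not covered. → 6%.
Sum: 45% + 10% + 6% = 61%.

61%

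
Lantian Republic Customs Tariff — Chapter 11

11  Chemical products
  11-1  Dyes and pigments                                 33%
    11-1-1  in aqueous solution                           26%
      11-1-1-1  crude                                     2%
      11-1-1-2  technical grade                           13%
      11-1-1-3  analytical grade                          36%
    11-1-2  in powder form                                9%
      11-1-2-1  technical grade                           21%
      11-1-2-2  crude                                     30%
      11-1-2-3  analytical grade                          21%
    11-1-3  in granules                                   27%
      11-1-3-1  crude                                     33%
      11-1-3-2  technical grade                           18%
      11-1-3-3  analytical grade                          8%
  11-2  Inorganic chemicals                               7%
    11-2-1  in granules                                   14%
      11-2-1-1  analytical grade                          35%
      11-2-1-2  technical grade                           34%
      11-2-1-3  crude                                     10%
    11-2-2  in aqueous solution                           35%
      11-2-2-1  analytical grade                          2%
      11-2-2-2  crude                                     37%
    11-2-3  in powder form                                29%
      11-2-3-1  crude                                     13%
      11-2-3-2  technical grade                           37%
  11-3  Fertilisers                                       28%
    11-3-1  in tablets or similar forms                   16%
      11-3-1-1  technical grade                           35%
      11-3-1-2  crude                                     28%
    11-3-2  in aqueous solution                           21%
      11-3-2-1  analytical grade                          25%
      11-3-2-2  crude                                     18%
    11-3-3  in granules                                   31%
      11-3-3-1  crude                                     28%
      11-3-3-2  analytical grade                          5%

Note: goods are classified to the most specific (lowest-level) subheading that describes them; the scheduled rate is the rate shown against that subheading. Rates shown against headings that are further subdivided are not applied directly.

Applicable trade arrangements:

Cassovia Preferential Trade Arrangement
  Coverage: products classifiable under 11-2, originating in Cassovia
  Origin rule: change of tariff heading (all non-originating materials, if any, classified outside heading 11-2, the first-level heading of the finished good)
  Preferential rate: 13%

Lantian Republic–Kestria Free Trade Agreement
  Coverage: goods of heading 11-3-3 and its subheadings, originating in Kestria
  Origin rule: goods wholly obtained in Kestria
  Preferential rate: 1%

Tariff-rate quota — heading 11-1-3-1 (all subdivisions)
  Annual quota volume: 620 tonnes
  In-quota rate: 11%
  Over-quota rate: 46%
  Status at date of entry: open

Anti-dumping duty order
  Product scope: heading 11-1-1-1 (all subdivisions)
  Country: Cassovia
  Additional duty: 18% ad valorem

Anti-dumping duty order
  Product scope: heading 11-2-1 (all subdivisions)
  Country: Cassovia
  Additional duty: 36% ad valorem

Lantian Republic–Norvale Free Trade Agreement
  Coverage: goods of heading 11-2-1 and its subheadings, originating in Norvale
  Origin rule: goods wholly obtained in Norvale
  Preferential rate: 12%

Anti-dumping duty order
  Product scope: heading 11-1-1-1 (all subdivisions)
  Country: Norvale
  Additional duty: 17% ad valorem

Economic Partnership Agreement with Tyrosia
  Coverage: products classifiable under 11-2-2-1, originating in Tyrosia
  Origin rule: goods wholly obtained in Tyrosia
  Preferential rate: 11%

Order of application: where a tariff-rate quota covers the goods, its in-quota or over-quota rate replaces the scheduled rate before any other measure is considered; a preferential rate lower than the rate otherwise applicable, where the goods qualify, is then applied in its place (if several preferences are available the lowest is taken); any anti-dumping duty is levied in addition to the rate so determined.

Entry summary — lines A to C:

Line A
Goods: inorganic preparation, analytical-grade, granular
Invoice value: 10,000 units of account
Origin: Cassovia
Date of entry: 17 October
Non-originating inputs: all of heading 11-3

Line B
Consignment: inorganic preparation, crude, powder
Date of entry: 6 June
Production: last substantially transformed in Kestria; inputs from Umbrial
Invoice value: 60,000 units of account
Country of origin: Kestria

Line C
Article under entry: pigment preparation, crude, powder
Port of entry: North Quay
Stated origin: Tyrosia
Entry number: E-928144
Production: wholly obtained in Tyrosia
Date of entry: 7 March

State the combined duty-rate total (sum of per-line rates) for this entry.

92%

Line A: inorganic → 11-2; granular → 11-2-1; analytical-grade → 11-2-1-1. Scheduled 35%. Cassovia agreement on 11-2: CTH met → 13% available; preferential 13%; anti-dumping (Cassovia, 11-2-1): +36%; total 13% + 36% = 49%. → 49%.
Line B: inorganic → 11-2; powder → 11-2-3; crude → 11-2-3-1. Scheduled 13%. Kestria agreement on 11-3-3: 11-2-3-1 not covered. → 13%.
Line C: pigment → 11-1; powder → 11-1-2; crude → 11-1-2-2. Scheduled 30%. Tyrosia agreement on 11-2-2-1: 11-1-2-2 not covered. → 30%.
Sum: 49% + 13% + 30% = 92%.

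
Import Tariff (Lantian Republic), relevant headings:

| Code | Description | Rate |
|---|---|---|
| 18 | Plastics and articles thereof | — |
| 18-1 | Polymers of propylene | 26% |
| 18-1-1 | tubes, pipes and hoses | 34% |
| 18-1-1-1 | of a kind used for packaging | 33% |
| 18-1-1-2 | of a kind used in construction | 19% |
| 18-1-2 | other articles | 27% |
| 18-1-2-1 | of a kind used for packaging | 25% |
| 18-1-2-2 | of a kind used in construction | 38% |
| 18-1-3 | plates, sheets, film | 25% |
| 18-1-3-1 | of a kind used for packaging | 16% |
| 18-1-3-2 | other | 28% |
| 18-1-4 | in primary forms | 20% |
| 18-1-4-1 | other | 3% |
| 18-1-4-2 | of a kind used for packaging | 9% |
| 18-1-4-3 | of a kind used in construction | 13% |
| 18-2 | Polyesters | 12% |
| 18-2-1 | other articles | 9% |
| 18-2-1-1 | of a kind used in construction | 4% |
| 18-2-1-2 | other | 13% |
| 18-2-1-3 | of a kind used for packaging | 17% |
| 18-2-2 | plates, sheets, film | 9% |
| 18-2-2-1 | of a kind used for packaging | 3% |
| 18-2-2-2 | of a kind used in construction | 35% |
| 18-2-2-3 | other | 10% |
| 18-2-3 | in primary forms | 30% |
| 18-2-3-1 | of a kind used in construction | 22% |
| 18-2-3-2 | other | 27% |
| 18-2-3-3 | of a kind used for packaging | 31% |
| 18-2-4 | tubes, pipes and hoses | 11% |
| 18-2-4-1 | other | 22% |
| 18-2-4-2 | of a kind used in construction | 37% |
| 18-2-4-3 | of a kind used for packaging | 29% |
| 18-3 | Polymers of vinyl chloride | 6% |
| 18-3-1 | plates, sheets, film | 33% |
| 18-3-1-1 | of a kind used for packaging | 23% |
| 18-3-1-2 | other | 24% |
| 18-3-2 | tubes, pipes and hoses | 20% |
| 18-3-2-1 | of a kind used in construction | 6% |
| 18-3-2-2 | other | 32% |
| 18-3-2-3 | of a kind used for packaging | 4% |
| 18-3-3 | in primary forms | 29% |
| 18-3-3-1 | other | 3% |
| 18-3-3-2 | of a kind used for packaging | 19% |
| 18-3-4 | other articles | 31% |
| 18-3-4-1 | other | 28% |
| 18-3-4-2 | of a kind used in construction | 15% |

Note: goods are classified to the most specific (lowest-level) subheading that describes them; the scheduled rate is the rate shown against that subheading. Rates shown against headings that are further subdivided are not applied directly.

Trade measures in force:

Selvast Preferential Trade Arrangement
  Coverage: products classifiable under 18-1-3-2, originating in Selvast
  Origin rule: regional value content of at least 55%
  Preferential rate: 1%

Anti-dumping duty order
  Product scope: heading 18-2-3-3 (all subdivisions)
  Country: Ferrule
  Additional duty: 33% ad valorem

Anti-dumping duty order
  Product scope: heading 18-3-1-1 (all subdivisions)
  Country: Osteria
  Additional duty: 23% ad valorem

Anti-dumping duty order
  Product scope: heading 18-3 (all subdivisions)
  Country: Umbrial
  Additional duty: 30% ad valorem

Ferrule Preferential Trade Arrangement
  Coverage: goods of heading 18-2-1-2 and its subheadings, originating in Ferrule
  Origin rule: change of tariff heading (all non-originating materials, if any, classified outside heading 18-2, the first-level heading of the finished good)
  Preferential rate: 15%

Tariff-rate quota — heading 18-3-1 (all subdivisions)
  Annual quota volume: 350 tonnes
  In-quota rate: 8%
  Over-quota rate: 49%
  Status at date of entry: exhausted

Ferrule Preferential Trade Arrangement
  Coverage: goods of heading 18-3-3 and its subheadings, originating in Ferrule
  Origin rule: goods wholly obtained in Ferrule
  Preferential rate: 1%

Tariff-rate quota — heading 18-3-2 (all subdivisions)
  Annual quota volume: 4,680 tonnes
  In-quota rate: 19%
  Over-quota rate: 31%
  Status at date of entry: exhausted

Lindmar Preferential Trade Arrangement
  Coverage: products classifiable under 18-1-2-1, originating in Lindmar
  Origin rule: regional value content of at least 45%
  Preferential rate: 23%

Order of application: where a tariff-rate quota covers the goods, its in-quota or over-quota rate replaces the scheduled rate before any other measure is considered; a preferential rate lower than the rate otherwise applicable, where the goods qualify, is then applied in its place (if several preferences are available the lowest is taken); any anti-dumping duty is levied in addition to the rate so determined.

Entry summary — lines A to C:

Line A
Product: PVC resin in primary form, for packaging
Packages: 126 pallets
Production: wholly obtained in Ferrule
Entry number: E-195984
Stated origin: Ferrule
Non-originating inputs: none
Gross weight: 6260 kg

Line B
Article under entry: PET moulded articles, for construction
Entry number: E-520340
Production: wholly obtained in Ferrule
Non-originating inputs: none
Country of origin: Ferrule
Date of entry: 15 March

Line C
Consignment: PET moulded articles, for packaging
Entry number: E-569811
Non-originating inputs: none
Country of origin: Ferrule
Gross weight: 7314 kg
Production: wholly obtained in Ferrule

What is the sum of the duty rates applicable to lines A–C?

22%

Line A: PVC → 18-3; resin in primary form → 18-3-3; for packaging → 18-3-3-2. Scheduled 19%. Ferrule agreement on 18-2-1-2: 18-3-3-2 not covered; Ferrule agreement on 18-3-3: wholly obtained → 1% available; preferential 1%. → 1%.
Line B: PET → 18-2; moulded articles → 18-2-1; for construction → 18-2-1-1. Scheduled 4%. Ferrule agreement on 18-2-1-2: 18-2-1-1 not covered; Ferrule agreement on 18-3-3: 18-2-1-1 not covered. → 4%.
Line C: PET → 18-2; moulded articles → 18-2-1; for packaging → 18-2-1-3. Scheduled 17%. Ferrule agreement on 18-2-1-2: 18-2-1-3 not covered; Ferrule agreement on 18-3-3: 18-2-1-3 not covered. → 17%.
Sum: 1% + 4% + 17% = 22%.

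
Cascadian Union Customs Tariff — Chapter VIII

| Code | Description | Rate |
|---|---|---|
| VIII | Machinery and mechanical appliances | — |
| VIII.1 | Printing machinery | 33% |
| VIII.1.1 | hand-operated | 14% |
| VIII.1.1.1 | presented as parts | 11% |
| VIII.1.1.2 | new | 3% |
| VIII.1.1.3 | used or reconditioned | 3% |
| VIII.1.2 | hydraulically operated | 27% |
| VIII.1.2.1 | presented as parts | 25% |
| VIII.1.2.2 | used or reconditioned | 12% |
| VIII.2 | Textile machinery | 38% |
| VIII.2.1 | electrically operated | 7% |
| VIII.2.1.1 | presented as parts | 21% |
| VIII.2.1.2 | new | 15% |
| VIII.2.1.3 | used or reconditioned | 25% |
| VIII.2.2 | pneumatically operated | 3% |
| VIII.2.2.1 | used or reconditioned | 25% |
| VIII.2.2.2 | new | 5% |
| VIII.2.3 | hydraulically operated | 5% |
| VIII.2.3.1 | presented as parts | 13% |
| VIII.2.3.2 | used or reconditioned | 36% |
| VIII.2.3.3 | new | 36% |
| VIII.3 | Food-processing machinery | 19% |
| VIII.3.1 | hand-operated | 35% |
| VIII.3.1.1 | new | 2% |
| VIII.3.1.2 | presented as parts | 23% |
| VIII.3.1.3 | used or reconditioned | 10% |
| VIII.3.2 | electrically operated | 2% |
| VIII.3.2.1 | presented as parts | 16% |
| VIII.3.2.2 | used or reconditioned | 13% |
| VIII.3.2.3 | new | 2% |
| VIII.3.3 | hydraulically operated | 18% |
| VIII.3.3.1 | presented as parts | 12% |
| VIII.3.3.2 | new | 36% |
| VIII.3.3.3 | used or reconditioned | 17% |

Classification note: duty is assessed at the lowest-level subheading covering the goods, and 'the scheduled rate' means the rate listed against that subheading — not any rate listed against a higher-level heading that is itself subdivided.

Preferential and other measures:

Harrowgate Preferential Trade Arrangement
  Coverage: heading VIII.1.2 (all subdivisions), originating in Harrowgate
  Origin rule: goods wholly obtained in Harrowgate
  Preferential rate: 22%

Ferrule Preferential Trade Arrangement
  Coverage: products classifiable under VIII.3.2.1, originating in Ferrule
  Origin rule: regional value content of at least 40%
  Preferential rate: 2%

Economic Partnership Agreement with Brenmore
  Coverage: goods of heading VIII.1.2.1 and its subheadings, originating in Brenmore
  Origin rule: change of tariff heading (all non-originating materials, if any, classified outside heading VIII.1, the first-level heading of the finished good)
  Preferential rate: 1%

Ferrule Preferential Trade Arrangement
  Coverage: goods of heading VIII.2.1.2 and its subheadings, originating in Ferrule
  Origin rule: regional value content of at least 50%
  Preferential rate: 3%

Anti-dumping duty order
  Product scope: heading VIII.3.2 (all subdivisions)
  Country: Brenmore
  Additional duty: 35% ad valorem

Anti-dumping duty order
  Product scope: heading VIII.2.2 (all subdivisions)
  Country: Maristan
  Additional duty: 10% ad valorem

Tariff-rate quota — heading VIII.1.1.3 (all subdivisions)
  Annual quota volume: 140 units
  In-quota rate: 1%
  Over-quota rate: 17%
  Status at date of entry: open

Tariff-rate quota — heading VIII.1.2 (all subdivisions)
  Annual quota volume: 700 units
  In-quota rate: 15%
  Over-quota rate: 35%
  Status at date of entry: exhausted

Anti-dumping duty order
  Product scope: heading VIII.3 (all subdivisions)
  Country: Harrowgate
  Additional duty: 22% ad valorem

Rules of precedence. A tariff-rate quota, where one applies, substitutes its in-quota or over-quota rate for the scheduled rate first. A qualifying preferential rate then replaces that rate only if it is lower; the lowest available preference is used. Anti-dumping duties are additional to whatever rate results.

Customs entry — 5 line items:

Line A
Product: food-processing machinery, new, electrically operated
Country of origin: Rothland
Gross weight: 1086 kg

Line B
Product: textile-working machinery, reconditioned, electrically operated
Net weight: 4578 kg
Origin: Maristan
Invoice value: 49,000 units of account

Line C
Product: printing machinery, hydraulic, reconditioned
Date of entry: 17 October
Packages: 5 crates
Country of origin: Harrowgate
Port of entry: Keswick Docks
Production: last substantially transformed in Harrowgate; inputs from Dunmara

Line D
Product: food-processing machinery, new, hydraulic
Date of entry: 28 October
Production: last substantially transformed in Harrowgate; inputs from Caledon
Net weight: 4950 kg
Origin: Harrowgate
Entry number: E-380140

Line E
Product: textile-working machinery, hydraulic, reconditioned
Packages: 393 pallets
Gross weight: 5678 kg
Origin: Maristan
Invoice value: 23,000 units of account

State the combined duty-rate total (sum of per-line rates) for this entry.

156%

Line A: food-processing → VIII.3; electrically operated → VIII.3.2; new → VIII.3.2.3. Scheduled 2%. No special measure applies. → 2%.
Line B: textile-working → VIII.2; electrically operated → VIII.2.1; reconditioned → VIII.2.1.3. Scheduled 25%. No special measure applies. → 25%.
Line C: printing → VIII.1; hydraulic → VIII.1.2; reconditioned → VIII.1.2.2. Scheduled 12%. quota on VIII.1.2 exhausted → over-quota 35%; Harrowgate agreement on VIII.1.2: not wholly obtained. → 35%.
Line D: food-processing → VIII.3; hydraulic → VIII.3.3; new → VIII.3.3.2. Scheduled 36%. Harrowgate agreement on VIII.1.2: VIII.3.3.2 not covered; anti-dumping (Harrowgate, VIII.3): +22%; total 36% + 22% = 58%. → 58%.
Line E: textile-working → VIII.2; hydraulic → VIII.2.3; reconditioned → VIII.2.3.2. Scheduled 36%. No special measure applies. → 36%.
Sum: 2% + 25% + 35% + 58% + 36% = 156%.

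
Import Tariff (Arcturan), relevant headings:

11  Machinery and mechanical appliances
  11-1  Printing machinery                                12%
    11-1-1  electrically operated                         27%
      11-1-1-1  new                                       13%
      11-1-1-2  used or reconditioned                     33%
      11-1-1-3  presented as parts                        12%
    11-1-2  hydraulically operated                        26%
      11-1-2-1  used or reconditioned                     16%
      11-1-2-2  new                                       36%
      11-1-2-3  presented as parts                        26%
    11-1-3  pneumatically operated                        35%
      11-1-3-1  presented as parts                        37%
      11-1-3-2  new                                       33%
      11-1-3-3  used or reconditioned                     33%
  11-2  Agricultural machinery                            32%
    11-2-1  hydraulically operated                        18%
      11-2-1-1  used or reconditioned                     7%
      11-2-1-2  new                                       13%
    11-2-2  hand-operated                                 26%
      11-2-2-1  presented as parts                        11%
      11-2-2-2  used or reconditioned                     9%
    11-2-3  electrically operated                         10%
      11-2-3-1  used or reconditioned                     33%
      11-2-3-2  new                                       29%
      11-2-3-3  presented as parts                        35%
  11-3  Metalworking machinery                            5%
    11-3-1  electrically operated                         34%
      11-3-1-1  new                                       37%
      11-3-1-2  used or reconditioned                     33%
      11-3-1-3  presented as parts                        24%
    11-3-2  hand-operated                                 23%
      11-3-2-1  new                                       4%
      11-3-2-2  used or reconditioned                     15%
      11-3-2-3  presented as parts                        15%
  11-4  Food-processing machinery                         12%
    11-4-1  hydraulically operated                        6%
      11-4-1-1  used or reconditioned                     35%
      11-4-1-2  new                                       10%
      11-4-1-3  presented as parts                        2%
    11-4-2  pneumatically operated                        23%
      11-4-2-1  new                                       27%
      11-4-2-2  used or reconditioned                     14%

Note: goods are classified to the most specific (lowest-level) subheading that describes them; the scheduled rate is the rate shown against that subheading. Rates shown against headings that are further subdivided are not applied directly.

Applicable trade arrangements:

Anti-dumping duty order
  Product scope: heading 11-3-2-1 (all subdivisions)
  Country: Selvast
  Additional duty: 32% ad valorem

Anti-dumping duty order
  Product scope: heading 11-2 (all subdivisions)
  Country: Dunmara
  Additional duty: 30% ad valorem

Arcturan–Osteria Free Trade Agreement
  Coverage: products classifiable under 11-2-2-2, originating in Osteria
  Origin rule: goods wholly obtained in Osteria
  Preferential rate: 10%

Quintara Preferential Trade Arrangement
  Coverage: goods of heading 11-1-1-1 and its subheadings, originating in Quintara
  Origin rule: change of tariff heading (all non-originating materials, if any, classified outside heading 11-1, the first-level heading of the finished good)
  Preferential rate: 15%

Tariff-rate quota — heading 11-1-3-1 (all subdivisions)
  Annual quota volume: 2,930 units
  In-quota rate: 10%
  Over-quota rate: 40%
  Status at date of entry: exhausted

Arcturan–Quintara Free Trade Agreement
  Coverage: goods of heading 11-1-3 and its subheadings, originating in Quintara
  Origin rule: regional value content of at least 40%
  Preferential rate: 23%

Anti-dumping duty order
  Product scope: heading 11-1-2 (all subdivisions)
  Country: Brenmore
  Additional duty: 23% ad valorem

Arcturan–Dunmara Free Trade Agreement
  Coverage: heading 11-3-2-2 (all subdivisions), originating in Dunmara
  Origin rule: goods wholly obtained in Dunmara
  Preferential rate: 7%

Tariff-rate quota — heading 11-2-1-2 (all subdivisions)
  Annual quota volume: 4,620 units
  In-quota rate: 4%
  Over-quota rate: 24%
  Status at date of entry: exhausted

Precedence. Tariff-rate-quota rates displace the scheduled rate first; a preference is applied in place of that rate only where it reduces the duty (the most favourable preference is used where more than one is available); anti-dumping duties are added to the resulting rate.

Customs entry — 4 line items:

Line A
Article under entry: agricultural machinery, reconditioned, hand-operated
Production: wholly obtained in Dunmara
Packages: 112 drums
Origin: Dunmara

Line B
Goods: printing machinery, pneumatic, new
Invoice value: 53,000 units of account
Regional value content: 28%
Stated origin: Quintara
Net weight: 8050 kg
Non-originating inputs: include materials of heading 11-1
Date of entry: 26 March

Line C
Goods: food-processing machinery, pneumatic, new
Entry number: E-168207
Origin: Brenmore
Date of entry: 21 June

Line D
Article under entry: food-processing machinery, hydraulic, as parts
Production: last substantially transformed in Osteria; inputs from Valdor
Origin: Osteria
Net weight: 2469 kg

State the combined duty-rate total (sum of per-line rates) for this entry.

Line A: agricultural → 11-2; hand-operated → 11-2-2; reconditioned → 11-2-2-2. Scheduled 9%. Dunmara agreement on 11-3-2-2: 11-2-2-2 not covered; anti-dumping (Dunmara, 11-2): +30%; total 9% + 30% = 39%. → 39%.
Line B: printing → 11-1; pneumatic → 11-1-3; new → 11-1-3-2. Scheduled 33%. Quintara agreement on 11-1-1-1: 11-1-3-2 not covered; Quintara agreement on 11-1-3: RVC < 40%. → 33%.
Line C: food-processing → 11-4; pneumatic → 11-4-2; new → 11-4-2-1. Scheduled 27%. No special measure applies. → 27%.
Line D: food-processing → 11-4; hydraulic → 11-4-1; as parts → 11-4-1-3. Scheduled 2%. Osteria agreement on 11-2-2-2: 11-4-1-3 not covered. → 2%.
Sum: 39% + 33% + 27% + 2% = 101%.

101%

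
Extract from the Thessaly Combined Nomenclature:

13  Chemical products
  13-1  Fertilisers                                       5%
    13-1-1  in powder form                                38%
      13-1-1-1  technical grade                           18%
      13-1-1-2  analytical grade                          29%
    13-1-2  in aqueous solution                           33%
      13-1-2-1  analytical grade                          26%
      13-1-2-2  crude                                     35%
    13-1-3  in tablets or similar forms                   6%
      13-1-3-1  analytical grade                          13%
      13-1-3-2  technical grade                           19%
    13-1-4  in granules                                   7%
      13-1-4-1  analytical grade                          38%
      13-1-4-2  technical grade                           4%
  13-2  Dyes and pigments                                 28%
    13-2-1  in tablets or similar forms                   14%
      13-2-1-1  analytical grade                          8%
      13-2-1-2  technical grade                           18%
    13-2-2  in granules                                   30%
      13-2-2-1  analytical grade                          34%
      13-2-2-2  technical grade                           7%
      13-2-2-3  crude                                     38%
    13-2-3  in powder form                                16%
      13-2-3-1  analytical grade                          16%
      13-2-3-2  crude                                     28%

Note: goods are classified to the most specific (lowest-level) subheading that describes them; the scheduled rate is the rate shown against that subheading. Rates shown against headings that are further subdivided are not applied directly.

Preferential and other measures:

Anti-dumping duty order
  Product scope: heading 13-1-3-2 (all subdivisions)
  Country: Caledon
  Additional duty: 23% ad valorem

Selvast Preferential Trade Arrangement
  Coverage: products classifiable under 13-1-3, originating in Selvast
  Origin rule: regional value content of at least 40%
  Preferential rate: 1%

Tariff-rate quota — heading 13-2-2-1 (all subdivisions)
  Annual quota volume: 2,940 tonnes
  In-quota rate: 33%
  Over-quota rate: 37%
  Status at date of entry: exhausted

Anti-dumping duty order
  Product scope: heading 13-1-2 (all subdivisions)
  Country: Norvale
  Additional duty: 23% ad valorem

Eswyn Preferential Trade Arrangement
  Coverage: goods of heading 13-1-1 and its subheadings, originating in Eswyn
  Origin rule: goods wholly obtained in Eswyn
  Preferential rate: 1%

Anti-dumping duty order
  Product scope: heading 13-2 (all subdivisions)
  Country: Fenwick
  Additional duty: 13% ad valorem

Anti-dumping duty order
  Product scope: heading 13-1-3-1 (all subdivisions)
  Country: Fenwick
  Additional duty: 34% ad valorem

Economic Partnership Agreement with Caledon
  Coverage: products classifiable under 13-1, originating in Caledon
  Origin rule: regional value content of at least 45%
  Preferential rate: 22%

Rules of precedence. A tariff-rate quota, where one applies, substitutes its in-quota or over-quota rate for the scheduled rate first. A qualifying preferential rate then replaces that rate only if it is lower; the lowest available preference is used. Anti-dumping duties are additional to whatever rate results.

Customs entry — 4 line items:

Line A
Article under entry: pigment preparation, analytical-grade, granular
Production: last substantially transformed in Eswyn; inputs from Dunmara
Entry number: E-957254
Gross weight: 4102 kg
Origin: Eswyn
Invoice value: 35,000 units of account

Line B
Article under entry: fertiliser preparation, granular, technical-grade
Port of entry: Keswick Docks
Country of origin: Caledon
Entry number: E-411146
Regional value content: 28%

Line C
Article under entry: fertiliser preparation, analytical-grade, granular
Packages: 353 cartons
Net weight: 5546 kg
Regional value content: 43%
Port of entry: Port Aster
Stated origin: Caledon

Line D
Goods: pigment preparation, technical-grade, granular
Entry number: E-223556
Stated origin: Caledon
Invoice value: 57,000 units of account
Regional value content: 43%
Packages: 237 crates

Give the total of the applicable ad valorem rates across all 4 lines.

86%

Line A: pigment → 13-2; granular → 13-2-2; analytical-grade → 13-2-2-1. Scheduled 34%. quota on 13-2-2-1 exhausted → over-quota 37%; Eswyn agreement on 13-1-1: 13-2-2-1 not covered. → 37%.
Line B: fertiliser → 13-1; granular → 13-1-4; technical-grade → 13-1-4-2. Scheduled 4%. Caledon agreement on 13-1: RVC < 45%. → 4%.
Line C: fertiliser → 13-1; granular → 13-1-4; analytical-grade → 13-1-4-1. Scheduled 38%. Caledon agreement on 13-1: RVC < 45%. → 38%.
Line D: pigment → 13-2; granular → 13-2-2; technical-grade → 13-2-2-2. Scheduled 7%. Caledon agreement on 13-1: 13-2-2-2 not covered. → 7%.
Sum: 37% + 4% + 38% + 7% = 86%.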